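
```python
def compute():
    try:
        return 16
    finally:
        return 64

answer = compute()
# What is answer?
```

Step-by-step execution trace:
1. `compute()` enters try: `return 16` sets pending return value 16.
2. Before returning, `finally: return 64` runs and overrides the pending return.
3. compute() returns 64 → answer = 64.
Result: 64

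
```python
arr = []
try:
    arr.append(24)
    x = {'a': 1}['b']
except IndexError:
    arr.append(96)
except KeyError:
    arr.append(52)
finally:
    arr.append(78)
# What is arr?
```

Step-by-step execution trace:
1. try: `arr.append(24)` → arr = [24].
2. `x = {'a': 1}['b']` raises KeyError.
3. `except IndexError` does not match KeyError; skipped.
4. `except KeyError` matches → `arr.append(52)` → arr = [24, 52].
5. finally always runs: `arr.append(78)` → arr = [24, 52, 78].
Result: [24, 52, 78]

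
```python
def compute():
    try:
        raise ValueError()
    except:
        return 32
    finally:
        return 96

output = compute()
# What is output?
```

Step-by-step execution trace:
1. `compute()` enters try: `raise ValueError()` raises ValueError.
2. bare `except` matches → `return 32` sets pending return value 32.
3. Before returning, `finally: return 96` runs and overrides the pending return.
4. compute() returns 96 → output = 96.
Result: 96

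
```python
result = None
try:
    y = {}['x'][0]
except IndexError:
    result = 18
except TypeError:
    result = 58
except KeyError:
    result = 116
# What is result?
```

Step-by-step execution trace:
1. `y = {}['x'][0]` raises KeyError.
2. `except IndexError` does not match KeyError; skipped.
3. `except TypeError` does not match KeyError; skipped.
4. `except KeyError` matches → result = 116.
Result: 116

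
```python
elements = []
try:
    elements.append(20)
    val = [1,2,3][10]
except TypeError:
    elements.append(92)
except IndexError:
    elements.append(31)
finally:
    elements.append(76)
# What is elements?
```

Step-by-step execution trace:
1. try: `elements.append(20)` → elements = [20].
2. `val = [1,2,3][10]` raises IndexError.
3. `except TypeError` does not match IndexError; skipped.
4. `except IndexError` matches → `elements.append(31)` → elements = [20, 31].
5. finally always runs: `elements.append(76)` → elements = [20, 31, 76].
Result: [20, 31, 76]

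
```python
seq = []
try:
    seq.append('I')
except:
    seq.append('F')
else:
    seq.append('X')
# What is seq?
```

Step-by-step execution trace:
1. try: `seq.append('I')` → seq = ['I']. No exception raised.
2. `except` is skipped.
3. `else` runs (try completed without exception): `seq.append('X')` → seq = ['I', 'X'].
Result: ['I', 'X']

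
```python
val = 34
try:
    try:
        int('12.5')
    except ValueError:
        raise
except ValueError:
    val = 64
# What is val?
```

Step-by-step execution trace:
1. Inner try: `int('12.5')` raises ValueError.
2. Inner `except ValueError` matches; bare `raise` re-raises the same ValueError.
3. Outer `except ValueError` matches → val = 64.
Result: 64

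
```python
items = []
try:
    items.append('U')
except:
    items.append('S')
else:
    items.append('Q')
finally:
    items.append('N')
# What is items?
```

Step-by-step execution trace:
1. try: `items.append('U')` → items = ['U']. No exception raised.
2. `except` is skipped.
3. `else` runs: `items.append('Q')` → items = ['U', 'Q'].
4. `finally` always runs: `items.append('N')` → items = ['U', 'Q', 'N'].
Result: ['U', 'Q', 'N']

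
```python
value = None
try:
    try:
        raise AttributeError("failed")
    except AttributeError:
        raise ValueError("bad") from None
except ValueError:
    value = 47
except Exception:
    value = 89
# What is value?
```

Step-by-step execution trace:
1. Inner try raises AttributeError; inner `except AttributeError` catches it.
2. `raise ValueError(...) from None` raises ValueError (from None suppresses __context__, but the active exception is still ValueError).
3. Outer `except ValueError` matches → value = 47.
4. `except Exception` is not reached.
Result: 47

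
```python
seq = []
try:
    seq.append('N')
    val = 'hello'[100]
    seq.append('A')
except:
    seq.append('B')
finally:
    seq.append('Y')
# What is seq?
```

Step-by-step execution trace:
1. try: `seq.append('N')` → seq = ['N'].
2. `val = 'hello'[100]` raises IndexError; `seq.append('A')` is not reached.
3. bare `except` matches → `seq.append('B')` → seq = ['N', 'B'].
4. finally always runs: `seq.append('Y')` → seq = ['N', 'B', 'Y'].
Result: ['N', 'B', 'Y']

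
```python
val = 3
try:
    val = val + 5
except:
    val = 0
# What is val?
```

Step-by-step execution trace:
1. val starts at 3.
2. try: `val = val + 5` → val = 8. No exception raised.
3. `except` is skipped.
Result: 8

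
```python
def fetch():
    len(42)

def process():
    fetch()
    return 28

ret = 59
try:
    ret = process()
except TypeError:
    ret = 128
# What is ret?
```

Step-by-step execution trace:
1. ret starts at 59.
2. try: `process()` calls `fetch()`.
3. `fetch()` evaluates `len(42)`, which raises TypeError; it propagates through process (uncaught).
4. `return 28` in process is not reached; the assignment to ret does not complete.
5. `except TypeError` matches → ret = 128.
Result: 128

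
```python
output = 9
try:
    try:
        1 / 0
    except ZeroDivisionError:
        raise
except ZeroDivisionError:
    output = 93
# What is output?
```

Step-by-step execution trace:
1. Inner try: `1 / 0` raises ZeroDivisionError.
2. Inner `except ZeroDivisionError` matches; bare `raise` re-raises the same ZeroDivisionError.
3. Outer `except ZeroDivisionError` matches → output = 93.
Result: 93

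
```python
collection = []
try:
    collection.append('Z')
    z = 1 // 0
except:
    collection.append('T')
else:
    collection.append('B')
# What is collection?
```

Step-by-step execution trace:
1. try: `collection.append('Z')` → collection = ['Z'].
2. `z = 1 // 0` raises ZeroDivisionError.
3. bare `except` matches → `collection.append('T')` → collection = ['Z', 'T'].
4. `else` is skipped (an exception was raised).
Result: ['Z', 'T']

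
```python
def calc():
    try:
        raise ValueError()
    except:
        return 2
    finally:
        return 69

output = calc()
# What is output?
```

Step-by-step execution trace:
1. `calc()` enters try: `raise ValueError()` raises ValueError.
2. bare `except` matches → `return 2` sets pending return value 2.
3. Before returning, `finally: return 69` runs and overrides the pending return.
4. calc() returns 69 → output = 69.
Result: 69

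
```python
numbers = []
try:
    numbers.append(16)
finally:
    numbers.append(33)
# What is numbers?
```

Step-by-step execution trace:
1. try: `numbers.append(16)` → numbers = [16].
2. The try body completes without raising.
3. finally always runs: `numbers.append(33)` → numbers = [16, 33].
Result: [16, 33]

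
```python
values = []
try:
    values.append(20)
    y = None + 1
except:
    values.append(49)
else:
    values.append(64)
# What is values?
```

Step-by-step execution trace:
1. try: `values.append(20)` → values = [20].
2. `y = None + 1` raises TypeError.
3. bare `except` matches → `values.append(49)` → values = [20, 49].
4. `else` is skipped (an exception was raised).
Result: [20, 49]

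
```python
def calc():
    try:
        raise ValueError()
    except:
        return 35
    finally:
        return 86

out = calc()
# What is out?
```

Step-by-step execution trace:
1. `calc()` enters try: `raise ValueError()` raises ValueError.
2. bare `except` matches → `return 35` sets pending return value 35.
3. Before returning, `finally: return 86` runs and overrides the pending return.
4. calc() returns 86 → out = 86.
Result: 86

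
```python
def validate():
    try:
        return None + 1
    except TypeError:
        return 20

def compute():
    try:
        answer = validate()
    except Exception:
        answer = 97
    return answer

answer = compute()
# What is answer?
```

Step-by-step execution trace:
1. `compute()` calls `validate()`.
2. In validate: `None + 1` raises TypeError; `except TypeError` catches it → returns 20.
3. In compute: `answer = validate()` → answer = 20. No exception reaches compute.
4. `except Exception` is skipped; compute returns 20.
5. answer = 20.
Result: 20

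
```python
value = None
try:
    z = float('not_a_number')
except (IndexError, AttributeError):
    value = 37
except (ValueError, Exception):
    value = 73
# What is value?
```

Step-by-step execution trace:
1. `z = float('not_a_number')` raises ValueError.
2. `except (IndexError, AttributeError)` does not match ValueError; skipped.
3. `except (ValueError, Exception)` matches (ValueError is in the tuple) → value = 73.
Result: 73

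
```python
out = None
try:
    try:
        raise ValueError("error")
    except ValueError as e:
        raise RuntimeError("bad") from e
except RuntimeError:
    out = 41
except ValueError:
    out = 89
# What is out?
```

Step-by-step execution trace:
1. Inner try raises ValueError; inner `except ValueError as e` catches it.
2. `raise RuntimeError(...) from e` raises RuntimeError (ValueError is attached as __cause__, but only RuntimeError is active).
3. Outer `except RuntimeError` matches → out = 41.
4. `except ValueError` is not reached.
Result: 41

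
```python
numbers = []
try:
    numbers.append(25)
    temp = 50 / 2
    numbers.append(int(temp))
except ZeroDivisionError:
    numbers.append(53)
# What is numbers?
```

Step-by-step execution trace:
1. try: `numbers.append(25)` → numbers = [25].
2. `temp = 50 / 2` → temp = 25.0. No exception raised.
3. `numbers.append(int(temp))` → numbers = [25, 25].
4. `except ZeroDivisionError` is skipped (no exception was raised).
Result: [25, 25]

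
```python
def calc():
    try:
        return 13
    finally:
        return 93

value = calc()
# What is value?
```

Step-by-step execution trace:
1. `calc()` enters try: `return 13` sets pending return value 13.
2. Before returning, `finally: return 93` runs and overrides the pending return.
3. calc() returns 93 → value = 93.
Result: 93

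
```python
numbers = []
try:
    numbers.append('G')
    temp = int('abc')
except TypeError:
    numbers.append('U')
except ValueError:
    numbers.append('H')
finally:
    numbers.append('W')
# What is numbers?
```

Step-by-step execution trace:
1. try: `numbers.append('G')` → numbers = ['G'].
2. `temp = int('abc')` raises ValueError.
3. `except TypeError` does not match ValueError; skipped.
4. `except ValueError` matches → `numbers.append('H')` → numbers = ['G', 'H'].
5. finally always runs: `numbers.append('W')` → numbers = ['G', 'H', 'W'].
Result: ['G', 'H', 'W']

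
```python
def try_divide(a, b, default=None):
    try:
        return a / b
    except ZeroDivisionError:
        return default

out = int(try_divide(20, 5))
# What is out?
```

Step-by-step execution trace:
1. `try_divide(20, 5)` enters try: `return 20 / 5` → returns 4.0. No exception raised.
2. `except ZeroDivisionError` is skipped.
3. `int(4.0)` → 4 → out = 4.
Result: 4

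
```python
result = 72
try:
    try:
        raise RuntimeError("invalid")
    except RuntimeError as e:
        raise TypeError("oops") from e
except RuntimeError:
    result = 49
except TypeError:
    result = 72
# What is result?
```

Step-by-step execution trace:
1. Inner try raises RuntimeError; inner `except RuntimeError as e` catches it.
2. `raise TypeError(...) from e` raises TypeError (RuntimeError is attached as __cause__, but only TypeError is active).
3. Outer `except RuntimeError` does not match TypeError; skipped.
4. Outer `except TypeError` matches → result = 72.
Result: 72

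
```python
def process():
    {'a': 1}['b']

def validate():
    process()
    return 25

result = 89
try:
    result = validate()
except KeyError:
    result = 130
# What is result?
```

Step-by-step execution trace:
1. result starts at 89.
2. try: `validate()` calls `process()`.
3. `process()` evaluates `{'a': 1}['b']`, which raises KeyError; it propagates through validate (uncaught).
4. `return 25` in validate is not reached; the assignment to result does not complete.
5. `except KeyError` matches → result = 130.
Result: 130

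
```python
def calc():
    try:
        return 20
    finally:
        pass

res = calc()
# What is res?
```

Step-by-step execution trace:
1. `calc()` enters try: `return 20` sets pending return value 20.
2. Before returning, `finally: pass` runs (no effect).
3. calc() returns 20 → res = 20.
Result: 20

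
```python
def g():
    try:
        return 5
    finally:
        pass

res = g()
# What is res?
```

Step-by-step execution trace:
1. `g()` enters try: `return 5` sets pending return value 5.
2. Before returning, `finally: pass` runs (no effect).
3. g() returns 5 → res = 5.
Result: 5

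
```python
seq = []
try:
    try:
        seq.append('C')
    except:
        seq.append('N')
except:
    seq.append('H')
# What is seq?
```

Step-by-step execution trace:
1. Inner try: `seq.append('C')` → seq = ['C']. No exception raised.
2. Inner `except` is skipped.
3. Inner try completes normally; outer `except` is skipped.
Result: ['C']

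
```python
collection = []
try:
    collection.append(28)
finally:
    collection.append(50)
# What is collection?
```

Step-by-step execution trace:
1. try: `collection.append(28)` → collection = [28].
2. The try body completes without raising.
3. finally always runs: `collection.append(50)` → collection = [28, 50].
Result: [28, 50]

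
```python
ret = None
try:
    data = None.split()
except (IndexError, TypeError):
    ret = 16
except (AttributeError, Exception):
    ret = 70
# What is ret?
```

Step-by-step execution trace:
1. `data = None.split()` raises AttributeError.
2. `except (IndexError, TypeError)` does not match AttributeError; skipped.
3. `except (AttributeError, Exception)` matches (AttributeError is in the tuple) → ret = 70.
Result: 70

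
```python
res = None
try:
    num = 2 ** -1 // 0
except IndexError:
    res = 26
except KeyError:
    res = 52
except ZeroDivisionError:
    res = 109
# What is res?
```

Step-by-step execution trace:
1. `num = 2 ** -1 // 0` raises ZeroDivisionError.
2. `except IndexError` does not match ZeroDivisionError; skipped.
3. `except KeyError` does not match ZeroDivisionError; skipped.
4. `except ZeroDivisionError` matches → res = 109.
Result: 109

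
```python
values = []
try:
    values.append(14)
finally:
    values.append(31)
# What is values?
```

Step-by-step execution trace:
1. try: `values.append(14)` → values = [14].
2. The try body completes without raising.
3. finally always runs: `values.append(31)` → values = [14, 31].
Result: [14, 31]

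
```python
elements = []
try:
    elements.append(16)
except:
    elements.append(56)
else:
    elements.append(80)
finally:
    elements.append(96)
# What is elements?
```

Step-by-step execution trace:
1. try: `elements.append(16)` → elements = [16]. No exception raised.
2. `except` is skipped.
3. `else` runs: `elements.append(80)` → elements = [16, 80].
4. `finally` always runs: `elements.append(96)` → elements = [16, 80, 96].
Result: [16, 80, 96]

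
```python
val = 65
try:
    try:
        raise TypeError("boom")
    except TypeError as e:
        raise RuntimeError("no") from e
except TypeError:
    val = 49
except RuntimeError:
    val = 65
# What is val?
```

Step-by-step execution trace:
1. Inner try raises TypeError; inner `except TypeError as e` catches it.
2. `raise RuntimeError(...) from e` raises RuntimeError (TypeError is attached as __cause__, but only RuntimeError is active).
3. Outer `except TypeError` does not match RuntimeError; skipped.
4. Outer `except RuntimeError` matches → val = 65.
Result: 65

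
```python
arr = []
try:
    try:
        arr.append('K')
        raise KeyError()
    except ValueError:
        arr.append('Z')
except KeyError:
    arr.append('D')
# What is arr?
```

Step-by-step execution trace:
1. Inner try: `arr.append('K')` → arr = ['K'].
2. `raise KeyError()` raises KeyError.
3. Inner `except ValueError` does not match KeyError; exception propagates to outer try.
4. Outer `except KeyError` matches → `arr.append('D')` → arr = ['K', 'D'].
Result: ['K', 'D']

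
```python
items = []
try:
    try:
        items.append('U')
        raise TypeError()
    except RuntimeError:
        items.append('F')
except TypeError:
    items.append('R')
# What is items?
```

Step-by-step execution trace:
1. Inner try: `items.append('U')` → items = ['U'].
2. `raise TypeError()` raises TypeError.
3. Inner `except RuntimeError` does not match TypeError; exception propagates to outer try.
4. Outer `except TypeError` matches → `items.append('R')` → items = ['U', 'R'].
Result: ['U', 'R']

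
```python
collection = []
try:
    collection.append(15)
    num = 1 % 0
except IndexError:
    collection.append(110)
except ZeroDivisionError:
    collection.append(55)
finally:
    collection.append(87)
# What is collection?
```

Step-by-step execution trace:
1. try: `collection.append(15)` → collection = [15].
2. `num = 1 % 0` raises ZeroDivisionError.
3. `except IndexError` does not match ZeroDivisionError; skipped.
4. `except ZeroDivisionError` matches → `collection.append(55)` → collection = [15, 55].
5. finally always runs: `collection.append(87)` → collection = [15, 55, 87].
Result: [15, 55, 87]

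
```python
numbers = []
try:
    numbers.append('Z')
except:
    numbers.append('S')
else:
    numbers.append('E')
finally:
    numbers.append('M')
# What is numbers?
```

Step-by-step execution trace:
1. try: `numbers.append('Z')` → numbers = ['Z']. No exception raised.
2. `except` is skipped.
3. `else` runs: `numbers.append('E')` → numbers = ['Z', 'E'].
4. `finally` always runs: `numbers.append('M')` → numbers = ['Z', 'E', 'M'].
Result: ['Z', 'E', 'M']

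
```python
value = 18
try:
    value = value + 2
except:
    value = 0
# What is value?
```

Step-by-step execution trace:
1. value starts at 18.
2. try: `value = value + 2` → value = 20. No exception raised.
3. `except` is skipped.
Result: 20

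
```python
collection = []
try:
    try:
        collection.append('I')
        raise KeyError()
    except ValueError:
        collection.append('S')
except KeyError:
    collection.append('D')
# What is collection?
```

Step-by-step execution trace:
1. Inner try: `collection.append('I')` → collection = ['I'].
2. `raise KeyError()` raises KeyError.
3. Inner `except ValueError` does not match KeyError; exception propagates to outer try.
4. Outer `except KeyError` matches → `collection.append('D')` → collection = ['I', 'D'].
Result: ['I', 'D']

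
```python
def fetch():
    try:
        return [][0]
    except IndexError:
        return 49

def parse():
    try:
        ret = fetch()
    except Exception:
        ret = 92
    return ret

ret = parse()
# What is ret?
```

Step-by-step execution trace:
1. `parse()` calls `fetch()`.
2. In fetch: `[][0]` raises IndexError; `except IndexError` catches it → returns 49.
3. In parse: `ret = fetch()` → ret = 49. No exception reaches parse.
4. `except Exception` is skipped; parse returns 49.
5. ret = 49.
Result: 49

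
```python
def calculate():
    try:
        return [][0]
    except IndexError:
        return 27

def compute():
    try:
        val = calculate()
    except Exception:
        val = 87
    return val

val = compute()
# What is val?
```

Step-by-step execution trace:
1. `compute()` calls `calculate()`.
2. In calculate: `[][0]` raises IndexError; `except IndexError` catches it → returns 27.
3. In compute: `val = calculate()` → val = 27. No exception reaches compute.
4. `except Exception` is skipped; compute returns 27.
5. val = 27.
Result: 27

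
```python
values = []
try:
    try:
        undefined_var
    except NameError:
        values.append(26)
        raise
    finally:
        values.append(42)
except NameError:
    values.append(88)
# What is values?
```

Step-by-step execution trace:
1. Inner try: `undefined_var` raises NameError.
2. Inner `except NameError` matches → `values.append(26)` → values = [26].
3. bare `raise` re-raises NameError.
4. Inner `finally` runs during unwinding: `values.append(42)` → values = [26, 42].
5. Outer `except NameError` matches → `values.append(88)` → values = [26, 42, 88].
Result: [26, 42, 88]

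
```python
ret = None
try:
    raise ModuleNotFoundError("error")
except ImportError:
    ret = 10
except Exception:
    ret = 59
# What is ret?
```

Step-by-step execution trace:
1. `raise ModuleNotFoundError(...)` raises ModuleNotFoundError.
2. `except ImportError` matches (ModuleNotFoundError is a subclass of ImportError) → ret = 10.
3. `except Exception` is not reached.
Result: 10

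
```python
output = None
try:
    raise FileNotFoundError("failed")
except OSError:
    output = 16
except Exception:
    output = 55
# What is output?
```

Step-by-step execution trace:
1. `raise FileNotFoundError(...)` raises FileNotFoundError.
2. `except OSError` matches (FileNotFoundError is a subclass of OSError) → output = 16.
3. `except Exception` is not reached.
Result: 16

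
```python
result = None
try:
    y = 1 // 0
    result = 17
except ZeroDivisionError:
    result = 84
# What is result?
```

Step-by-step execution trace:
1. `y = 1 // 0` raises ZeroDivisionError.
2. `result = 17` is not reached.
3. `except ZeroDivisionError` matches → result = 84.
Result: 84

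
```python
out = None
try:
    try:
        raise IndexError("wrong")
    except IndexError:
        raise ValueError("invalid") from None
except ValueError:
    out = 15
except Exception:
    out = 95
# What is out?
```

Step-by-step execution trace:
1. Inner try raises IndexError; inner `except IndexError` catches it.
2. `raise ValueError(...) from None` raises ValueError (from None suppresses __context__, but the active exception is still ValueError).
3. Outer `except ValueError` matches → out = 15.
4. `except Exception` is not reached.
Result: 15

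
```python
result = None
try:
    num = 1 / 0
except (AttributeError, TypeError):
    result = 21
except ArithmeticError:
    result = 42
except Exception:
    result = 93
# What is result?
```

Step-by-step execution trace:
1. `num = 1 / 0` raises ZeroDivisionError.
2. `except (AttributeError, TypeError)` does not match ZeroDivisionError; skipped.
3. `except ArithmeticError` matches (ZeroDivisionError is a subclass of ArithmeticError) → result = 42.
4. `except Exception` is not reached.
Result: 42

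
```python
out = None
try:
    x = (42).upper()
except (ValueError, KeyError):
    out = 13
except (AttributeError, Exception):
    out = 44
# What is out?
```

Step-by-step execution trace:
1. `x = (42).upper()` raises AttributeError.
2. `except (ValueError, KeyError)` does not match AttributeError; skipped.
3. `except (AttributeError, Exception)` matches (AttributeError is in the tuple) → out = 44.
Result: 44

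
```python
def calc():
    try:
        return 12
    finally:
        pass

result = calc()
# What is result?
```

Step-by-step execution trace:
1. `calc()` enters try: `return 12` sets pending return value 12.
2. Before returning, `finally: pass` runs (no effect).
3. calc() returns 12 → result = 12.
Result: 12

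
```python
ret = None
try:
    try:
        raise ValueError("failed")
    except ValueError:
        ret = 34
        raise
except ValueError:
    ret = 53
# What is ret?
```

Step-by-step execution trace:
1. Inner try: `raise ValueError("failed")` raises ValueError.
2. Inner `except ValueError` matches → ret = 34.
3. bare `raise` re-raises the same ValueError.
4. Outer `except ValueError` matches → ret = 53.
Result: 53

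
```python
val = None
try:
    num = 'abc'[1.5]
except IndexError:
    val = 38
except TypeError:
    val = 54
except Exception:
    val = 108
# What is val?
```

Step-by-step execution trace:
1. `num = 'abc'[1.5]` raises TypeError.
2. `except IndexError` does not match TypeError; skipped.
3. `except TypeError` matches → val = 54.
4. Remaining except clauses are skipped.
Result: 54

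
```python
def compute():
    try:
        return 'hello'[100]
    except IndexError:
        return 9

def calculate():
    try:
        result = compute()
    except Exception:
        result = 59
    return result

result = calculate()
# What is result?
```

Step-by-step execution trace:
1. `calculate()` calls `compute()`.
2. In compute: `'hello'[100]` raises IndexError; `except IndexError` catches it → returns 9.
3. In calculate: `result = compute()` → result = 9. No exception reaches calculate.
4. `except Exception` is skipped; calculate returns 9.
5. result = 9.
Result: 9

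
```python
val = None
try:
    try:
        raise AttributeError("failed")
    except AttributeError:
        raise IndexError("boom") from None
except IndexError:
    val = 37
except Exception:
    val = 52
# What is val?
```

Step-by-step execution trace:
1. Inner try raises AttributeError; inner `except AttributeError` catches it.
2. `raise IndexError(...) from None` raises IndexError (from None suppresses __context__, but the active exception is still IndexError).
3. Outer `except IndexError` matches → val = 37.
4. `except Exception` is not reached.
Result: 37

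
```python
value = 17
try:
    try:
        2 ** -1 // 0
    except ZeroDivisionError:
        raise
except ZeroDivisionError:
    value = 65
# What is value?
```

Step-by-step execution trace:
1. Inner try: `2 ** -1 // 0` raises ZeroDivisionError.
2. Inner `except ZeroDivisionError` matches; bare `raise` re-raises the same ZeroDivisionError.
3. Outer `except ZeroDivisionError` matches → value = 65.
Result: 65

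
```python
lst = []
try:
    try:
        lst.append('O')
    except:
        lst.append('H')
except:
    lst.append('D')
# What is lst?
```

Step-by-step execution trace:
1. Inner try: `lst.append('O')` → lst = ['O']. No exception raised.
2. Inner `except` is skipped.
3. Inner try completes normally; outer `except` is skipped.
Result: ['O']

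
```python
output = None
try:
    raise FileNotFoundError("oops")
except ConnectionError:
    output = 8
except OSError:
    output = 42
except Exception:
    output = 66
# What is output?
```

Step-by-step execution trace:
1. `raise FileNotFoundError(...)` raises FileNotFoundError.
2. `except ConnectionError` does not match (FileNotFoundError is not a subclass of ConnectionError); skipped.
3. `except OSError` matches (FileNotFoundError is a subclass of OSError) → output = 42.
4. `except Exception` is not reached.
Result: 42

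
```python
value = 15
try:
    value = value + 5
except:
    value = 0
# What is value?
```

Step-by-step execution trace:
1. value starts at 15.
2. try: `value = value + 5` → value = 20. No exception raised.
3. `except` is skipped.
Result: 20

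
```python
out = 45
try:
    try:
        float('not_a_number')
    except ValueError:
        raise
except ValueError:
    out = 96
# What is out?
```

Step-by-step execution trace:
1. Inner try: `float('not_a_number')` raises ValueError.
2. Inner `except ValueError` matches; bare `raise` re-raises the same ValueError.
3. Outer `except ValueError` matches → out = 96.
Result: 96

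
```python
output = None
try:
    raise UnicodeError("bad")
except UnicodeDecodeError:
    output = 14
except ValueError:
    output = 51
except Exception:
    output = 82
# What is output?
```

Step-by-step execution trace:
1. `raise UnicodeError(...)` raises UnicodeError.
2. `except UnicodeDecodeError` does not match (UnicodeError is not a subclass of UnicodeDecodeError); skipped.
3. `except ValueError` matches (UnicodeError is a subclass of ValueError) → output = 51.
4. `except Exception` is not reached.
Result: 51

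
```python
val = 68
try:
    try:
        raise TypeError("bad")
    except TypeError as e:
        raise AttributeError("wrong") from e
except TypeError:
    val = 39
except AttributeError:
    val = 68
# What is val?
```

Step-by-step execution trace:
1. Inner try raises TypeError; inner `except TypeError as e` catches it.
2. `raise AttributeError(...) from e` raises AttributeError (TypeError is attached as __cause__, but only AttributeError is active).
3. Outer `except TypeError` does not match AttributeError; skipped.
4. Outer `except AttributeError` matches → val = 68.
Result: 68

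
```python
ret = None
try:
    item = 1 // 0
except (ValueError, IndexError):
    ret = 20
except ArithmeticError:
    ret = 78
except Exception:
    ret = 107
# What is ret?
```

Step-by-step execution trace:
1. `item = 1 // 0` raises ZeroDivisionError.
2. `except (ValueError, IndexError)` does not match ZeroDivisionError; skipped.
3. `except ArithmeticError` matches (ZeroDivisionError is a subclass of ArithmeticError) → ret = 78.
4. `except Exception` is not reached.
Result: 78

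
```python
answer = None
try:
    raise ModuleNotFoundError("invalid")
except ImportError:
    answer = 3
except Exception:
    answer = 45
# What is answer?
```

Step-by-step execution trace:
1. `raise ModuleNotFoundError(...)` raises ModuleNotFoundError.
2. `except ImportError` matches (ModuleNotFoundError is a subclass of ImportError) → answer = 3.
3. `except Exception` is not reached.
Result: 3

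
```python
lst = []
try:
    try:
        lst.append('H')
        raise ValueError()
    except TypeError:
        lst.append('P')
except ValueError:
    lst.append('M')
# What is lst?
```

Step-by-step execution trace:
1. Inner try: `lst.append('H')` → lst = ['H'].
2. `raise ValueError()` raises ValueError.
3. Inner `except TypeError` does not match ValueError; exception propagates to outer try.
4. Outer `except ValueError` matches → `lst.append('M')` → lst = ['H', 'M'].
Result: ['H', 'M']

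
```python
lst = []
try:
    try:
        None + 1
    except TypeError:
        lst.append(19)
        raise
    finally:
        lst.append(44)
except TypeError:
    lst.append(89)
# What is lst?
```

Step-by-step execution trace:
1. Inner try: `None + 1` raises TypeError.
2. Inner `except TypeError` matches → `lst.append(19)` → lst = [19].
3. bare `raise` re-raises TypeError.
4. Inner `finally` runs during unwinding: `lst.append(44)` → lst = [19, 44].
5. Outer `except TypeError` matches → `lst.append(89)` → lst = [19, 44, 89].
Result: [19, 44, 89]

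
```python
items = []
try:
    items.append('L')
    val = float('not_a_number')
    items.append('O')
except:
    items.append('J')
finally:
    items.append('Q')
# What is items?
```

Step-by-step execution trace:
1. try: `items.append('L')` → items = ['L'].
2. `val = float('not_a_number')` raises ValueError; `items.append('O')` is not reached.
3. bare `except` matches → `items.append('J')` → items = ['L', 'J'].
4. finally always runs: `items.append('Q')` → items = ['L', 'J', 'Q'].
Result: ['L', 'J', 'Q']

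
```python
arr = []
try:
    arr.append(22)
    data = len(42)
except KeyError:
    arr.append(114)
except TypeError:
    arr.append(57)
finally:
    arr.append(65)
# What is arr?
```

Step-by-step execution trace:
1. try: `arr.append(22)` → arr = [22].
2. `data = len(42)` raises TypeError.
3. `except KeyError` does not match TypeError; skipped.
4. `except TypeError` matches → `arr.append(57)` → arr = [22, 57].
5. finally always runs: `arr.append(65)` → arr = [22, 57, 65].
Result: [22, 57, 65]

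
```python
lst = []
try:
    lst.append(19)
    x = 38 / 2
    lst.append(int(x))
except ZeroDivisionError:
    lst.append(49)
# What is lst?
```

Step-by-step execution trace:
1. try: `lst.append(19)` → lst = [19].
2. `x = 38 / 2` → x = 19.0. No exception raised.
3. `lst.append(int(x))` → lst = [19, 19].
4. `except ZeroDivisionError` is skipped (no exception was raised).
Result: [19, 19]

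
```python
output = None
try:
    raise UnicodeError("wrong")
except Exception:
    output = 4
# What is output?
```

Step-by-step execution trace:
1. `raise UnicodeError(...)` raises UnicodeError.
2. `except Exception` matches (UnicodeError is a subclass of Exception) → output = 4.
Result: 4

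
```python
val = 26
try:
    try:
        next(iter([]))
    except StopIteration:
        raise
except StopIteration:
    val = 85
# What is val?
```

Step-by-step execution trace:
1. Inner try: `next(iter([]))` raises StopIteration.
2. Inner `except StopIteration` matches; bare `raise` re-raises the same StopIteration.
3. Outer `except StopIteration` matches → val = 85.
Result: 85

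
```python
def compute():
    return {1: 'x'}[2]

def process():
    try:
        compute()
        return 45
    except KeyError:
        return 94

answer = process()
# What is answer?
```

Step-by-step execution trace:
1. `process()` calls `compute()`.
2. `compute()` evaluates `{1: 'x'}[2]`, which raises KeyError; it propagates to the caller.
3. `return 45` is not reached.
4. `except KeyError` in process matches → returns 94.
5. answer = 94.
Result: 94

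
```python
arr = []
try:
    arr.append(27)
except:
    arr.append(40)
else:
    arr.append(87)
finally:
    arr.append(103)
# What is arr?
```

Step-by-step execution trace:
1. try: `arr.append(27)` → arr = [27]. No exception raised.
2. `except` is skipped.
3. `else` runs: `arr.append(87)` → arr = [27, 87].
4. `finally` always runs: `arr.append(103)` → arr = [27, 87, 103].
Result: [27, 87, 103]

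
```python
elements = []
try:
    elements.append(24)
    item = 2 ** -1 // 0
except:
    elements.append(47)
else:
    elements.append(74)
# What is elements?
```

Step-by-step execution trace:
1. try: `elements.append(24)` → elements = [24].
2. `item = 2 ** -1 // 0` raises ZeroDivisionError.
3. bare `except` matches → `elements.append(47)` → elements = [24, 47].
4. `else` is skipped (an exception was raised).
Result: [24, 47]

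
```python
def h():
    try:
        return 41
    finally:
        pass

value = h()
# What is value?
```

Step-by-step execution trace:
1. `h()` enters try: `return 41` sets pending return value 41.
2. Before returning, `finally: pass` runs (no effect).
3. h() returns 41 → value = 41.
Result: 41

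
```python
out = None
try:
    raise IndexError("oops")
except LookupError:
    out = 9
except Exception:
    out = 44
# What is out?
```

Step-by-step execution trace:
1. `raise IndexError(...)` raises IndexError.
2. `except LookupError` matches (IndexError is a subclass of LookupError) → out = 9.
3. `except Exception` is not reached.
Result: 9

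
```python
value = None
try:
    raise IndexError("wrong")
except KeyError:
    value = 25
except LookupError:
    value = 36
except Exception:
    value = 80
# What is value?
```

Step-by-step execution trace:
1. `raise IndexError(...)` raises IndexError.
2. `except KeyError` does not match (IndexError is not a subclass of KeyError); skipped.
3. `except LookupError` matches (IndexError is a subclass of LookupError) → value = 36.
4. `except Exception` is not reached.
Result: 36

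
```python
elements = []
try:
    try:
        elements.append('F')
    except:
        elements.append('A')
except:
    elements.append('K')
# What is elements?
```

Step-by-step execution trace:
1. Inner try: `elements.append('F')` → elements = ['F']. No exception raised.
2. Inner `except` is skipped.
3. Inner try completes normally; outer `except` is skipped.
Result: ['F']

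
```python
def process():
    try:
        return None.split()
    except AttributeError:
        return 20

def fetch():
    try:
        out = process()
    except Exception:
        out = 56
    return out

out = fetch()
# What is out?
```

Step-by-step execution trace:
1. `fetch()` calls `process()`.
2. In process: `None.split()` raises AttributeError; `except AttributeError` catches it → returns 20.
3. In fetch: `out = process()` → out = 20. No exception reaches fetch.
4. `except Exception` is skipped; fetch returns 20.
5. out = 20.
Result: 20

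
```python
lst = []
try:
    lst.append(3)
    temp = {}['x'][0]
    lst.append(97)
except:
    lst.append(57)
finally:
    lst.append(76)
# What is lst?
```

Step-by-step execution trace:
1. try: `lst.append(3)` → lst = [3].
2. `temp = {}['x'][0]` raises KeyError; `lst.append(97)` is not reached.
3. bare `except` matches → `lst.append(57)` → lst = [3, 57].
4. finally always runs: `lst.append(76)` → lst = [3, 57, 76].
Result: [3, 57, 76]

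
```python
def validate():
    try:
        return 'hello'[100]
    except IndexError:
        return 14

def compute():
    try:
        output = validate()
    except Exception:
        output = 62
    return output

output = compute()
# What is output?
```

Step-by-step execution trace:
1. `compute()` calls `validate()`.
2. In validate: `'hello'[100]` raises IndexError; `except IndexError` catches it → returns 14.
3. In compute: `output = validate()` → output = 14. No exception reaches compute.
4. `except Exception` is skipped; compute returns 14.
5. output = 14.
Result: 14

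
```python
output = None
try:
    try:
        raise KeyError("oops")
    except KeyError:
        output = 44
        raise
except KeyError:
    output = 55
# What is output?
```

Step-by-step execution trace:
1. Inner try: `raise KeyError("oops")` raises KeyError.
2. Inner `except KeyError` matches → output = 44.
3. bare `raise` re-raises the same KeyError.
4. Outer `except KeyError` matches → output = 55.
Result: 55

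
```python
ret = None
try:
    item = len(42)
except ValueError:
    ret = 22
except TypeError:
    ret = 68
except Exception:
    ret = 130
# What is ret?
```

Step-by-step execution trace:
1. `item = len(42)` raises TypeError.
2. `except ValueError` does not match TypeError; skipped.
3. `except TypeError` matches → ret = 68.
4. Remaining except clauses are skipped.
Result: 68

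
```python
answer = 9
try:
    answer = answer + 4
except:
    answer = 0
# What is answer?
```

Step-by-step execution trace:
1. answer starts at 9.
2. try: `answer = answer + 4` → answer = 13. No exception raised.
3. `except` is skipped.
Result: 13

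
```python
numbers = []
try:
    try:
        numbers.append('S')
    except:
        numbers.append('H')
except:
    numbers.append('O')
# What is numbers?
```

Step-by-step execution trace:
1. Inner try: `numbers.append('S')` → numbers = ['S']. No exception raised.
2. Inner `except` is skipped.
3. Inner try completes normally; outer `except` is skipped.
Result: ['S']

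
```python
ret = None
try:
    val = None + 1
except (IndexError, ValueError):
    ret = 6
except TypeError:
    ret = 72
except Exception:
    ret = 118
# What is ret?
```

Step-by-step execution trace:
1. `val = None + 1` raises TypeError.
2. `except (IndexError, ValueError)` does not match TypeError; skipped.
3. `except TypeError` matches (exact type match) → ret = 72.
4. `except Exception` is not reached.
Result: 72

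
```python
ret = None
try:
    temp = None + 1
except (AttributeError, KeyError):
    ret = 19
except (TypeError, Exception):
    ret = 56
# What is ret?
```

Step-by-step execution trace:
1. `temp = None + 1` raises TypeError.
2. `except (AttributeError, KeyError)` does not match TypeError; skipped.
3. `except (TypeError, Exception)` matches (TypeError is in the tuple) → ret = 56.
Result: 56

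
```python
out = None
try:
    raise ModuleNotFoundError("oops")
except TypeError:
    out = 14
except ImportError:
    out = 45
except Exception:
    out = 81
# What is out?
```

Step-by-step execution trace:
1. `raise ModuleNotFoundError(...)` raises ModuleNotFoundError.
2. `except TypeError` does not match (ModuleNotFoundError is not a subclass of TypeError); skipped.
3. `except ImportError` matches (ModuleNotFoundError is a subclass of ImportError) → out = 45.
4. `except Exception` is not reached.
Result: 45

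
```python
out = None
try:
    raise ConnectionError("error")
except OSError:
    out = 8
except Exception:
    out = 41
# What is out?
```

Step-by-step execution trace:
1. `raise ConnectionError(...)` raises ConnectionError.
2. `except OSError` matches (ConnectionError is a subclass of OSError) → out = 8.
3. `except Exception` is not reached.
Result: 8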